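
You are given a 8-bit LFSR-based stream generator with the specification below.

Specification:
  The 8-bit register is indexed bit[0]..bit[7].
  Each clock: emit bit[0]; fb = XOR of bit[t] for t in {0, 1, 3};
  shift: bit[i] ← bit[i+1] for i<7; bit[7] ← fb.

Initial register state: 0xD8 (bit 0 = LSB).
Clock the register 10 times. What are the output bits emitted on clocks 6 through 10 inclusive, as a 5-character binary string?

reg_0 = 0xD8
clock 1: out=0, reg = 0xEC
clock 2: out=0, reg = 0xF6
clock 3: out=0, reg = 0xFB
clock 4: out=1, reg = 0xFD
clock 5: out=1, reg = 0x7E
clock 6: out=0, reg = 0x3F
clock 7: out=1, reg = 0x9F
clock 8: out=1, reg = 0xCF
clock 9: out=1, reg = 0xE7
clock 10: out=1, reg = 0x73

01111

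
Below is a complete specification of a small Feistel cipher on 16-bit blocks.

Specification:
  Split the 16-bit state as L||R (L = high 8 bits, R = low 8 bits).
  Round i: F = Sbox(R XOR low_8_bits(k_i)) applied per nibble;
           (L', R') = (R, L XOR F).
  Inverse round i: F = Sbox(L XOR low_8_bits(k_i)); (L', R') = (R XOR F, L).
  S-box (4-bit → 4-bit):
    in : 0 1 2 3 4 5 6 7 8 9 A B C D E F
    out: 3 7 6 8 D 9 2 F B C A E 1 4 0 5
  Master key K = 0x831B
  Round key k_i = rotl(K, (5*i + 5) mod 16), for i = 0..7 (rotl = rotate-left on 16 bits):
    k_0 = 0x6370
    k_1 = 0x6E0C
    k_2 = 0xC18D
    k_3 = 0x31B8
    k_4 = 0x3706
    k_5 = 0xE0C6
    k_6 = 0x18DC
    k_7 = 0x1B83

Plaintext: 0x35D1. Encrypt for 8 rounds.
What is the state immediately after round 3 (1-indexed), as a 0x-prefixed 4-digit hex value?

s_0 = plaintext = 0x35D1
s_1 = Round(s_0, k_0) = 0xD192
s_2 = Round(s_1, k_1) = 0x9211
s_3 = Round(s_2, k_2) = 0x1153
s_4 = Round(s_3, k_3) = 0x531F
s_5 = Round(s_4, k_4) = 0x1F2F
s_6 = Round(s_5, k_5) = 0x2F13
s_7 = Round(s_6, k_6) = 0x133A
s_8 = Round(s_7, k_7) = 0x3AFF

0x1153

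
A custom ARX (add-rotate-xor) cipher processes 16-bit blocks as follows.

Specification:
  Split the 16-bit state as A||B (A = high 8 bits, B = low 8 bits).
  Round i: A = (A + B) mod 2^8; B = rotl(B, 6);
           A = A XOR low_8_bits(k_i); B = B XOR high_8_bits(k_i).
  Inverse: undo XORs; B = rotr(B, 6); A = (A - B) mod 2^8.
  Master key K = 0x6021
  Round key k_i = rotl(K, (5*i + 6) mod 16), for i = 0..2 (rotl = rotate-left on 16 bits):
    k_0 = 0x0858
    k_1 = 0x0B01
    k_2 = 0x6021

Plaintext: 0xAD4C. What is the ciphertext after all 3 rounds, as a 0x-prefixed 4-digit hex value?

0xAB13

s_0 = plaintext = 0xAD4C
s_1 = Round(s_0, k_0) = 0xA11B
s_2 = Round(s_1, k_1) = 0xBDCD
s_3 = Round(s_2, k_2) = 0xAB13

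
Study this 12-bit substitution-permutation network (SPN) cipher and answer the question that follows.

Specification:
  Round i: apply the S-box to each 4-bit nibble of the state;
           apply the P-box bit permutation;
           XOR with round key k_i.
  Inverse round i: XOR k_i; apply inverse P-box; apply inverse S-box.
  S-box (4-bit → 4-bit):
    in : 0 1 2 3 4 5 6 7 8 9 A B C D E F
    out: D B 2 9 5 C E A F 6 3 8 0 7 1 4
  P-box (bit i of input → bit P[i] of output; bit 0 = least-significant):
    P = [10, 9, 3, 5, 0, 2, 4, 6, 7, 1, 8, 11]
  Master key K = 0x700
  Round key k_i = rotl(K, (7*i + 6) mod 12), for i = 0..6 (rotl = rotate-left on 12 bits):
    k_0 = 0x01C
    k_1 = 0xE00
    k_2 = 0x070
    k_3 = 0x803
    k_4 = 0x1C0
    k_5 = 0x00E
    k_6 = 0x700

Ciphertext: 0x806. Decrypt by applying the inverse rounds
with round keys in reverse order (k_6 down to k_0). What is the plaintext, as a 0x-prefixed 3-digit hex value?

0xB21

s_0 = ciphertext = 0x806
s_1 = InvRound(s_0, k_6) = 0x62A
s_2 = InvRound(s_1, k_5) = 0xC21
s_3 = InvRound(s_2, k_4) = 0x033
s_4 = InvRound(s_3, k_3) = 0xBFB
s_5 = InvRound(s_4, k_2) = 0x8E9
s_6 = InvRound(s_5, k_1) = 0xE38
s_7 = InvRound(s_6, k_0) = 0xB21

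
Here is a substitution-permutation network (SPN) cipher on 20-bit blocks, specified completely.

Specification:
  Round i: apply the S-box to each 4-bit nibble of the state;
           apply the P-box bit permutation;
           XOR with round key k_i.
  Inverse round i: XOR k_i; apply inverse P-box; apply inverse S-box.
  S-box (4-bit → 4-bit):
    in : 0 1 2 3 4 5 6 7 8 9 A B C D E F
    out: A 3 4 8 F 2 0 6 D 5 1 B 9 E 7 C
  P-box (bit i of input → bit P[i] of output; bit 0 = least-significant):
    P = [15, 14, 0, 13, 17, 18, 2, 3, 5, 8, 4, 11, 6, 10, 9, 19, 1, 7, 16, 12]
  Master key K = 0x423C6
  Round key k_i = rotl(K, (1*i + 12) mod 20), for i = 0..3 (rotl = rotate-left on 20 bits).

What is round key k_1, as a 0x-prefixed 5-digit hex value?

0x8C847

K = 0x423C6
k_0 = rotl(K, (1*0+12) mod 20) = rotl(K, 12) = 0xC6423
k_1 = rotl(K, (1*1+12) mod 20) = rotl(K, 13) = 0x8C847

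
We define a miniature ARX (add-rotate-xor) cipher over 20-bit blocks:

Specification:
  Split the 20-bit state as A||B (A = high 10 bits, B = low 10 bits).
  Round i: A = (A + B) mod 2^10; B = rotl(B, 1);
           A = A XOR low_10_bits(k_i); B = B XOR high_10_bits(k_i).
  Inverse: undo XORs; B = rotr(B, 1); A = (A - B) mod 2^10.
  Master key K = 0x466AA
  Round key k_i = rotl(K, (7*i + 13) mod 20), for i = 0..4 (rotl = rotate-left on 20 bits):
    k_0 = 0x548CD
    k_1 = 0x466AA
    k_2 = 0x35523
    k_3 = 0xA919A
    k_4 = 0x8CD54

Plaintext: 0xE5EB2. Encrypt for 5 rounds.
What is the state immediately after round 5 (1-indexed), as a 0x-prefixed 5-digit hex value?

s_0 = plaintext = 0xE5EB2
s_1 = Round(s_0, k_0) = 0xA1037
s_2 = Round(s_1, k_1) = 0x04577
s_3 = Round(s_2, k_2) = 0x2AE3B
s_4 = Round(s_3, k_3) = 0xDF2D3
s_5 = Round(s_4, k_4) = 0xC6F94

0xC6F94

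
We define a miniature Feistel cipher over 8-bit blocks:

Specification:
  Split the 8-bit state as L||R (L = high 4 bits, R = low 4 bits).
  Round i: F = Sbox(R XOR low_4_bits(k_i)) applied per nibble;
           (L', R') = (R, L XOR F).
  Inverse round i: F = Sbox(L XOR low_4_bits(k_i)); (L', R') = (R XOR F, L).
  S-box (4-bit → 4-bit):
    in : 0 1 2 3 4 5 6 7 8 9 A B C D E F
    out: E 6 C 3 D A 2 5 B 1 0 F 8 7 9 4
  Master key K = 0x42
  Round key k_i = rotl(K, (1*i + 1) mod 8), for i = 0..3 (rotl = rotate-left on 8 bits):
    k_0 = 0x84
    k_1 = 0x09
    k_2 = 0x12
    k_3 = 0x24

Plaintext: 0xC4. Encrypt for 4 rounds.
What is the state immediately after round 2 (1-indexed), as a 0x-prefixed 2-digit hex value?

s_0 = plaintext = 0xC4
s_1 = Round(s_0, k_0) = 0x42
s_2 = Round(s_1, k_1) = 0x2B
s_3 = Round(s_2, k_2) = 0xB3
s_4 = Round(s_3, k_3) = 0x3E

0x2B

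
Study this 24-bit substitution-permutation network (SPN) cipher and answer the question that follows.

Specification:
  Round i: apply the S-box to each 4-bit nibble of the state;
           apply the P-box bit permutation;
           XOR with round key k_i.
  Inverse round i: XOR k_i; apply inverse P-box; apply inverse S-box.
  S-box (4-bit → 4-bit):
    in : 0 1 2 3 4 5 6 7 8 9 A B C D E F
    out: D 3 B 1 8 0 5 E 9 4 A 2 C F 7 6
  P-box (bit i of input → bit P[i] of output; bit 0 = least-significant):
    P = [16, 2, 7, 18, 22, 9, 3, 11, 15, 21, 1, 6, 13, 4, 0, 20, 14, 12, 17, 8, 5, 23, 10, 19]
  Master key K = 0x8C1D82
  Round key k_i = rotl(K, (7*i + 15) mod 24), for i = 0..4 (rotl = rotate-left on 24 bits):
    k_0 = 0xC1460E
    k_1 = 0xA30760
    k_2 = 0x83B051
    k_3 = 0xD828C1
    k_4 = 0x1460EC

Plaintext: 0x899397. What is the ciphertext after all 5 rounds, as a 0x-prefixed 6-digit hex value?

s_0 = plaintext = 0x899397
s_1 = Round(s_0, k_0) = 0xCFC6A3
s_2 = Round(s_1, k_1) = 0xB89963
s_3 = Round(s_2, k_2) = 0x42F15A
s_4 = Round(s_3, k_3) = 0xF4F9D4
s_5 = Round(s_4, k_4) = 0xD06FF7

0xD06FF7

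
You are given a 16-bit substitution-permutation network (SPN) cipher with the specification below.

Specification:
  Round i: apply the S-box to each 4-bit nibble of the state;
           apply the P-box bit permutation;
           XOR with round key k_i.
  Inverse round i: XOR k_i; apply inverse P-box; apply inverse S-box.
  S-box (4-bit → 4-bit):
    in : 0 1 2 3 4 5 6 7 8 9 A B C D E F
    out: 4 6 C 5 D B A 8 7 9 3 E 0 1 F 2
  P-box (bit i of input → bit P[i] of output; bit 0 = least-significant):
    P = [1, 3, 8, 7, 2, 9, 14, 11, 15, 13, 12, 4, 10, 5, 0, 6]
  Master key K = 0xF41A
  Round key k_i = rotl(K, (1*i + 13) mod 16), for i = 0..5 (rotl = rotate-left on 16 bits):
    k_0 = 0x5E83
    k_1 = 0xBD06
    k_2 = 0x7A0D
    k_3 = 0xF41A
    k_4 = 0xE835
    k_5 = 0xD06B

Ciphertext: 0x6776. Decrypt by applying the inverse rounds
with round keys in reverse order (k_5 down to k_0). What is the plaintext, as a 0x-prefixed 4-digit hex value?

0xD485

s_0 = ciphertext = 0x6776
s_1 = InvRound(s_0, k_5) = 0x3EA1
s_2 = InvRound(s_1, k_4) = 0xD487
s_3 = InvRound(s_2, k_3) = 0x06D6
s_4 = InvRound(s_3, k_2) = 0x4B25
s_5 = InvRound(s_4, k_1) = 0x881D
s_6 = InvRound(s_5, k_0) = 0xD485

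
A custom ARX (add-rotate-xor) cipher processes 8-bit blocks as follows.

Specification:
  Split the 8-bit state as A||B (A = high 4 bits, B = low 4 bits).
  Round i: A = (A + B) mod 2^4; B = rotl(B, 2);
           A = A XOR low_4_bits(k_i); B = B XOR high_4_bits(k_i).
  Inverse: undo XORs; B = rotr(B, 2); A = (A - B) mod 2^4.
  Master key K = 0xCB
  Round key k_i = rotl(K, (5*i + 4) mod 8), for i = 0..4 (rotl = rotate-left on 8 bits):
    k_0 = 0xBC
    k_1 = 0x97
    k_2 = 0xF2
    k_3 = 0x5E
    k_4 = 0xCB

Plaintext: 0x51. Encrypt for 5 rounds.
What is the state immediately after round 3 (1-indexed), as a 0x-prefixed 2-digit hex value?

0x66

s_0 = plaintext = 0x51
s_1 = Round(s_0, k_0) = 0xAF
s_2 = Round(s_1, k_1) = 0xE6
s_3 = Round(s_2, k_2) = 0x66
s_4 = Round(s_3, k_3) = 0x2C
s_5 = Round(s_4, k_4) = 0x5F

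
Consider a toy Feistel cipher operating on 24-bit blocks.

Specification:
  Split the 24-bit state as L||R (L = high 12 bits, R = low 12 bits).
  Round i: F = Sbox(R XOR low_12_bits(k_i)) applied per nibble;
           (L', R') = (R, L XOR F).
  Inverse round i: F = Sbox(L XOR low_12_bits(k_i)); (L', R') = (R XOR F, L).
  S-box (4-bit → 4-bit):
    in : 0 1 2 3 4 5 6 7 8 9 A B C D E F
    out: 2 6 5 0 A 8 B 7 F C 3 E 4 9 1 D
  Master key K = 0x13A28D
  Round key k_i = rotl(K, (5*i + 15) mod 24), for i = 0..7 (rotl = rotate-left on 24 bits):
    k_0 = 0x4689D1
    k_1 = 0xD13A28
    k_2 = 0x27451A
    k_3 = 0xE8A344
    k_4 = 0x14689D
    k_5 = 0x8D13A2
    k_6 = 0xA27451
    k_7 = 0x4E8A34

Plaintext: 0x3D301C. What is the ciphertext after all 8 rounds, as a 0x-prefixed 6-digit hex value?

0xE1C995

s_0 = plaintext = 0x3D301C
s_1 = Round(s_0, k_0) = 0x01CF9A
s_2 = Round(s_1, k_1) = 0xF9A8F9
s_3 = Round(s_2, k_2) = 0x8F968A
s_4 = Round(s_3, k_3) = 0x68A0B8
s_5 = Round(s_4, k_4) = 0x0B89D2
s_6 = Round(s_5, k_5) = 0x9D23CA
s_7 = Round(s_6, k_6) = 0x3CAE1C
s_8 = Round(s_7, k_7) = 0xE1C995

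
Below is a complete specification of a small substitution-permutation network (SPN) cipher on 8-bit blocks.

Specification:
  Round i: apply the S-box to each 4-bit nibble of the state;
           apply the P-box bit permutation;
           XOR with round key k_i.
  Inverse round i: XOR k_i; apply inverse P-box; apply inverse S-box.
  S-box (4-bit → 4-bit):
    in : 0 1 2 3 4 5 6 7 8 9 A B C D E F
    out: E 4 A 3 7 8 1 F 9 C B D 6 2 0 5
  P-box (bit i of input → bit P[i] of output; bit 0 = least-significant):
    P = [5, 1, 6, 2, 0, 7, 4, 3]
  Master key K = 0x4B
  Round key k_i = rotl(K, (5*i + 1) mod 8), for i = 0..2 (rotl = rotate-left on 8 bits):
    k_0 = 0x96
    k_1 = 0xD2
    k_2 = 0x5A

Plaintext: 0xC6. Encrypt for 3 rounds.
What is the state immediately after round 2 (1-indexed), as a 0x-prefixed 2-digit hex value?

0x7A

s_0 = plaintext = 0xC6
s_1 = Round(s_0, k_0) = 0x26
s_2 = Round(s_1, k_1) = 0x7A
s_3 = Round(s_2, k_2) = 0xE5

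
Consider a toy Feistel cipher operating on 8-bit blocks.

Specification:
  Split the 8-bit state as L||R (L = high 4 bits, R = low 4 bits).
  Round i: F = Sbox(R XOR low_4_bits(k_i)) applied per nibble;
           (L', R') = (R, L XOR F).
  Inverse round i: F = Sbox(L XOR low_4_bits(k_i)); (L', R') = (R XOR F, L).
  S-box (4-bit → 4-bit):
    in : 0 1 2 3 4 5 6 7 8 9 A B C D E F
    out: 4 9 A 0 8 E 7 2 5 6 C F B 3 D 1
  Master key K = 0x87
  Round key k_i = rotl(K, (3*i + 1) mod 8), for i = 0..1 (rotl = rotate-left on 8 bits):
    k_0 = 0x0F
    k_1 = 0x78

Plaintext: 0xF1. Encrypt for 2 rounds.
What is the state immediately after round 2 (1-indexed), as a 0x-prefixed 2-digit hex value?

0x2D

s_0 = plaintext = 0xF1
s_1 = Round(s_0, k_0) = 0x12
s_2 = Round(s_1, k_1) = 0x2D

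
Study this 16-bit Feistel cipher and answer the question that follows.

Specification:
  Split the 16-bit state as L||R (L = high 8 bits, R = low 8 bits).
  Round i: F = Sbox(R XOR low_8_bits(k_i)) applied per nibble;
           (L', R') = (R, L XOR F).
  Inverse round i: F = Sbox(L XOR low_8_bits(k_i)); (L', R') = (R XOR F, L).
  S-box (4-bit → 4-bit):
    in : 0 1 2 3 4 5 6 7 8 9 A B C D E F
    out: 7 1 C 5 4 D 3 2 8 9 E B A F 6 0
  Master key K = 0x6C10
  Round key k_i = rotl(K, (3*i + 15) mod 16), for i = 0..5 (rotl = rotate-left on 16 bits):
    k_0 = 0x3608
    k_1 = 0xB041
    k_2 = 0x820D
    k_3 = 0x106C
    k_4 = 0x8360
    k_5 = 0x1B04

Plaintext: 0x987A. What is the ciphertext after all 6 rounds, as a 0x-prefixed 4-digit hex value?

s_0 = plaintext = 0x987A
s_1 = Round(s_0, k_0) = 0x7AB4
s_2 = Round(s_1, k_1) = 0xB477
s_3 = Round(s_2, k_2) = 0x779A
s_4 = Round(s_3, k_3) = 0x9A74
s_5 = Round(s_4, k_4) = 0x748E
s_6 = Round(s_5, k_5) = 0x8EFA

0x8EFA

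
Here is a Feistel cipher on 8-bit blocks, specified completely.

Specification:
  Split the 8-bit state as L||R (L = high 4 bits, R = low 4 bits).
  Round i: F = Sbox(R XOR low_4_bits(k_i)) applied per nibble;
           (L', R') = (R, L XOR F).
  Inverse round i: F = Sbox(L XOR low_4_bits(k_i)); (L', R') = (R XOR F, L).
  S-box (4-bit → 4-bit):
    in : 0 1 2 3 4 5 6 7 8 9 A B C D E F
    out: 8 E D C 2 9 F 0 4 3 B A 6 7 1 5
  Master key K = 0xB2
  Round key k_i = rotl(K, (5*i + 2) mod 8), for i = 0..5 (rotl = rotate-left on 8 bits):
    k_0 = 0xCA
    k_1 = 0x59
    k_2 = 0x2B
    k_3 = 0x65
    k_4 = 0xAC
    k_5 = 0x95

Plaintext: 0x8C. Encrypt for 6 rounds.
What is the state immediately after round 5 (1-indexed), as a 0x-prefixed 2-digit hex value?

0xA7

s_0 = plaintext = 0x8C
s_1 = Round(s_0, k_0) = 0xC7
s_2 = Round(s_1, k_1) = 0x7D
s_3 = Round(s_2, k_2) = 0xD8
s_4 = Round(s_3, k_3) = 0x8A
s_5 = Round(s_4, k_4) = 0xA7
s_6 = Round(s_5, k_5) = 0x77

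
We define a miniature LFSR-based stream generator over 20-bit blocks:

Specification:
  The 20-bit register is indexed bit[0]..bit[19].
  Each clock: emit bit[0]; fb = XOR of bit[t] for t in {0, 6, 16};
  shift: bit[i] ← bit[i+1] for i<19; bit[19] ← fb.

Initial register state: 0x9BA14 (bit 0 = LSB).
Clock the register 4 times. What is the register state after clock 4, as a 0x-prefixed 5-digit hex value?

0x59BA1

reg_0 = 0x9BA14
clock 1: out=0, reg = 0xCDD0A
clock 2: out=0, reg = 0x66E85
clock 3: out=1, reg = 0xB3742
clock 4: out=0, reg = 0x59BA1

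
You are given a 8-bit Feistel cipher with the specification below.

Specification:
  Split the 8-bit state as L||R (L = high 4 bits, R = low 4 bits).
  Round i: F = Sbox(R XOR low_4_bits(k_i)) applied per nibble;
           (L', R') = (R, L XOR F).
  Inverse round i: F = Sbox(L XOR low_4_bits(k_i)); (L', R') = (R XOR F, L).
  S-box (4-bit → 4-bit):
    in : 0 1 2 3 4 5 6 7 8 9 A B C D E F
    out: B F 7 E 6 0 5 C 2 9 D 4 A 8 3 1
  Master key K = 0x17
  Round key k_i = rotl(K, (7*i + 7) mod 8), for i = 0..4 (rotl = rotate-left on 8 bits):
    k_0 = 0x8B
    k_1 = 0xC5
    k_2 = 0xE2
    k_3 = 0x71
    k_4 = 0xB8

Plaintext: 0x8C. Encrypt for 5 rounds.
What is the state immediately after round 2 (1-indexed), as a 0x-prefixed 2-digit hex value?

0x43

s_0 = plaintext = 0x8C
s_1 = Round(s_0, k_0) = 0xC4
s_2 = Round(s_1, k_1) = 0x43
s_3 = Round(s_2, k_2) = 0x3B
s_4 = Round(s_3, k_3) = 0xBE
s_5 = Round(s_4, k_4) = 0xEE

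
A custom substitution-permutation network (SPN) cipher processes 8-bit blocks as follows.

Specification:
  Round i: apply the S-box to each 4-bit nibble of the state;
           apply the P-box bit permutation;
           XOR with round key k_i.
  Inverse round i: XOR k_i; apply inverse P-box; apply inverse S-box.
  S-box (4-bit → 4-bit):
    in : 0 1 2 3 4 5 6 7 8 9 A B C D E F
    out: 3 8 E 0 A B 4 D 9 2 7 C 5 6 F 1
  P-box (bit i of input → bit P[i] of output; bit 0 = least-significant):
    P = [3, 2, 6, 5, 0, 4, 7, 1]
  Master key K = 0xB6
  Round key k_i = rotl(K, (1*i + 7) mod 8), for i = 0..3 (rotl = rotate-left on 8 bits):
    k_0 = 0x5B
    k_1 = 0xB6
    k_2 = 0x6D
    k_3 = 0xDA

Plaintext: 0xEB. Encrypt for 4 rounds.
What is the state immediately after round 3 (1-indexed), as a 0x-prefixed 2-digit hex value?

s_0 = plaintext = 0xEB
s_1 = Round(s_0, k_0) = 0xA8
s_2 = Round(s_1, k_1) = 0x0F
s_3 = Round(s_2, k_2) = 0x74
s_4 = Round(s_3, k_3) = 0x7D

0x74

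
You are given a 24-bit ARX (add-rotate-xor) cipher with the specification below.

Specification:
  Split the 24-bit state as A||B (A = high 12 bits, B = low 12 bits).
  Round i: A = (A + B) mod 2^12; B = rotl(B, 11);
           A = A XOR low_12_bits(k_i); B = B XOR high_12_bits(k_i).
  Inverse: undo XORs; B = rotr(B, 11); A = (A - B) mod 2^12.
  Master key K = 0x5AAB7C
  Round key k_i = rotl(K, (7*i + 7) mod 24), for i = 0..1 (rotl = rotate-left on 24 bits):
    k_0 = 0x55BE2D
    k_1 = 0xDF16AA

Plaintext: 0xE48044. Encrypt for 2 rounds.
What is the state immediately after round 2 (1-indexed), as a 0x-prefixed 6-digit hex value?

s_0 = plaintext = 0xE48044
s_1 = Round(s_0, k_0) = 0x0A1579
s_2 = Round(s_1, k_1) = 0x0B074D

0x0B074D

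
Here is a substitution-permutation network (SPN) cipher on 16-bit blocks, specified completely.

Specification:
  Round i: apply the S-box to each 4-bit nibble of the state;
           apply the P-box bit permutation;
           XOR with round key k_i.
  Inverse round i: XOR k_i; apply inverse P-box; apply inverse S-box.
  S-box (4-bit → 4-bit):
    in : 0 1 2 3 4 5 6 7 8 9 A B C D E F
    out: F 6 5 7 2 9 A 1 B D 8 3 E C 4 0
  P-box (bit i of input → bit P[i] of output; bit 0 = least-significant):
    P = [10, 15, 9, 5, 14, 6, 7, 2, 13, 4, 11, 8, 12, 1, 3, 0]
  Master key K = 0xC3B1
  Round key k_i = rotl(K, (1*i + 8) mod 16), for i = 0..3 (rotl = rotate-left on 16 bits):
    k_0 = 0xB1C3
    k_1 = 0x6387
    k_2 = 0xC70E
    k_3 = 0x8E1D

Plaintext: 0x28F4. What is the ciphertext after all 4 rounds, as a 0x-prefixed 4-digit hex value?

s_0 = plaintext = 0x28F4
s_1 = Round(s_0, k_0) = 0x00DB
s_2 = Round(s_1, k_1) = 0xDE18
s_3 = Round(s_2, k_2) = 0x4BE7
s_4 = Round(s_3, k_3) = 0xAA8F

0xAA8F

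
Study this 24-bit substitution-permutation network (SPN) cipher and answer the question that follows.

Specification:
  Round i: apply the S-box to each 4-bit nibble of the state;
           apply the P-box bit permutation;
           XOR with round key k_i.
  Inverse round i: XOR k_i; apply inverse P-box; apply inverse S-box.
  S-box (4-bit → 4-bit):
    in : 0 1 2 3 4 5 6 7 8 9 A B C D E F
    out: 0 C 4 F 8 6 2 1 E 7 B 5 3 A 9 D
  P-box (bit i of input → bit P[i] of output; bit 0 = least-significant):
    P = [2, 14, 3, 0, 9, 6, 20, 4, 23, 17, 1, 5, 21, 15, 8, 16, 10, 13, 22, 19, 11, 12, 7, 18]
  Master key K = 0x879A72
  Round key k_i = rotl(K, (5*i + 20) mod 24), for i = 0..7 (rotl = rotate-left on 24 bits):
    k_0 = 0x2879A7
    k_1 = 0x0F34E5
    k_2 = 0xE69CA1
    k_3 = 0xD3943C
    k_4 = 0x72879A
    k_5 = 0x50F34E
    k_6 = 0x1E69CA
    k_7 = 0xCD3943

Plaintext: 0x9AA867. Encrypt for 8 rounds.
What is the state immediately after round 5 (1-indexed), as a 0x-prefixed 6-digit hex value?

0x8F21F5

s_0 = plaintext = 0x9AA867
s_1 = Round(s_0, k_0) = 0x03C541
s_2 = Round(s_1, k_1) = 0x6590FE
s_3 = Round(s_2, k_2) = 0x962FB4
s_4 = Round(s_3, k_3) = 0x43AF9F
s_5 = Round(s_4, k_4) = 0x8F21F5
s_6 = Round(s_5, k_5) = 0x0CA4F4
s_7 = Round(s_6, k_6) = 0x2FCFFB
s_8 = Round(s_7, k_7) = 0x35BFFD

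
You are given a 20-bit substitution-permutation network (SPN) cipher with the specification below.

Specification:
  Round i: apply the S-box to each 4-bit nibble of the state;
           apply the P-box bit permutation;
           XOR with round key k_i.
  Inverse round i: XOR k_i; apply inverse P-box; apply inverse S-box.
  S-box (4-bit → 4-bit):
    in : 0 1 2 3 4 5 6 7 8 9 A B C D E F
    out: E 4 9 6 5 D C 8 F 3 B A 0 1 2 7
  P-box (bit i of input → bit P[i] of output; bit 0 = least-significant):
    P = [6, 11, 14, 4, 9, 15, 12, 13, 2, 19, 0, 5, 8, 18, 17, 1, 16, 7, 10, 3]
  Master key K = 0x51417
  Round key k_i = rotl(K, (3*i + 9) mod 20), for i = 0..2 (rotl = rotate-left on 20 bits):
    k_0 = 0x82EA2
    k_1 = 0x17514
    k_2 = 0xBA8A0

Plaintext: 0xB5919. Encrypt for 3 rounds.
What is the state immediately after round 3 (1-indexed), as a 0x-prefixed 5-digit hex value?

s_0 = plaintext = 0xB5919
s_1 = Round(s_0, k_0) = 0x2376C
s_2 = Round(s_1, k_1) = 0x6453C
s_3 = Round(s_2, k_2) = 0x93D8D

0x93D8D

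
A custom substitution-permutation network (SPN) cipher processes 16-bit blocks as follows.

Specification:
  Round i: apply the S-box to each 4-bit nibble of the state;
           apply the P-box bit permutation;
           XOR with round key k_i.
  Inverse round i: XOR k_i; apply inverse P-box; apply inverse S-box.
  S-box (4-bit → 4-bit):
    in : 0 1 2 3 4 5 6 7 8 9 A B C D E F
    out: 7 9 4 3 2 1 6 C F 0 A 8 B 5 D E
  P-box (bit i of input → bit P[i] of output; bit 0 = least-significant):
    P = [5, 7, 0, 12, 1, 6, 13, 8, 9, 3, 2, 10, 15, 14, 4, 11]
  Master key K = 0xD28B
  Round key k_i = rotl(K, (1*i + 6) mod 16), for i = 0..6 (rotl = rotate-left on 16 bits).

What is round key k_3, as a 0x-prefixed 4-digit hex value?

0x17A5

K = 0xD28B
k_0 = rotl(K, (1*0+6) mod 16) = rotl(K, 6) = 0xA2F4
k_1 = rotl(K, (1*1+6) mod 16) = rotl(K, 7) = 0x45E9
k_2 = rotl(K, (1*2+6) mod 16) = rotl(K, 8) = 0x8BD2
k_3 = rotl(K, (1*3+6) mod 16) = rotl(K, 9) = 0x17A5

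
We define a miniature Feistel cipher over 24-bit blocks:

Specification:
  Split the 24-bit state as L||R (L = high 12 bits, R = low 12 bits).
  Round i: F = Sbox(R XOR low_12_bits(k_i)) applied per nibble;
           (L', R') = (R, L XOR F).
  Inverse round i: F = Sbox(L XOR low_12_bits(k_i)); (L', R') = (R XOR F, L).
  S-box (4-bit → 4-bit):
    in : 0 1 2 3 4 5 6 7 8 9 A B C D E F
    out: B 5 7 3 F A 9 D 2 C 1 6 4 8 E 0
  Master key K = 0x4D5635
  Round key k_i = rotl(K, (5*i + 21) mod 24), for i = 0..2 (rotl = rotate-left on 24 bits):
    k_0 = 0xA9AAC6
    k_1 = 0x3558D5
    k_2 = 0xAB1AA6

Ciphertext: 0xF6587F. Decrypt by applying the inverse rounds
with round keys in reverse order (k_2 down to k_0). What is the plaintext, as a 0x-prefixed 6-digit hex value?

s_0 = ciphertext = 0xF6587F
s_1 = InvRound(s_0, k_2) = 0x23CF65
s_2 = InvRound(s_1, k_1) = 0xE8923C
s_3 = InvRound(s_2, k_0) = 0xDCCE89

0xDCCE89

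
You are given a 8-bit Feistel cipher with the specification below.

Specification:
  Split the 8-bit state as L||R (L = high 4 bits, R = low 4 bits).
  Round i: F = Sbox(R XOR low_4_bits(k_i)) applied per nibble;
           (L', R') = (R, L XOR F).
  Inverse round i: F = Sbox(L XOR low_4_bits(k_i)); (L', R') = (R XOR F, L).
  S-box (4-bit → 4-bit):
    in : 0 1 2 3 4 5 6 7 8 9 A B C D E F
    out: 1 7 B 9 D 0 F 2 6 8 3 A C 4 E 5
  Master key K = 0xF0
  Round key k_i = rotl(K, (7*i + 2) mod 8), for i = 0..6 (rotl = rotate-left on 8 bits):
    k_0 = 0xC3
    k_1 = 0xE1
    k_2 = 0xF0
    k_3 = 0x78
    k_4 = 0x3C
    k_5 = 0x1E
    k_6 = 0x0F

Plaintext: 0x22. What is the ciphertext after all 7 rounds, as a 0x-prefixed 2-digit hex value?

0x76

s_0 = plaintext = 0x22
s_1 = Round(s_0, k_0) = 0x25
s_2 = Round(s_1, k_1) = 0x5F
s_3 = Round(s_2, k_2) = 0xF0
s_4 = Round(s_3, k_3) = 0x09
s_5 = Round(s_4, k_4) = 0x90
s_6 = Round(s_5, k_5) = 0x07
s_7 = Round(s_6, k_6) = 0x76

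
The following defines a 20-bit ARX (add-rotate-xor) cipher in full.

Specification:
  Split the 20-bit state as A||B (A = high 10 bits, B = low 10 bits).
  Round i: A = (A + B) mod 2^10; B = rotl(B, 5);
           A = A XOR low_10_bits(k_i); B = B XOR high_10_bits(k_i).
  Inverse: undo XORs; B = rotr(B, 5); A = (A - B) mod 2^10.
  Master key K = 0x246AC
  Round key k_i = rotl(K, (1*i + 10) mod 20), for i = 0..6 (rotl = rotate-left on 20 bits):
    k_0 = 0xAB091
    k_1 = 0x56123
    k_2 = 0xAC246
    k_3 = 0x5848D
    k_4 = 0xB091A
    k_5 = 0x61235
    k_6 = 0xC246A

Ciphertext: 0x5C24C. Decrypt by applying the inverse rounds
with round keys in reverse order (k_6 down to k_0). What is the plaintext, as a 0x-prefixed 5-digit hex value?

s_0 = ciphertext = 0x5C24C
s_1 = InvRound(s_0, k_6) = 0x1C0AA
s_2 = InvRound(s_1, k_5) = 0x1F1C9
s_3 = InvRound(s_2, k_4) = 0xFB978
s_4 = InvRound(s_3, k_3) = 0x10F20
s_5 = InvRound(s_4, k_2) = 0xFE60C
s_6 = InvRound(s_5, k_1) = 0x1029A
s_7 = InvRound(s_6, k_0) = 0x842C1

0x842C1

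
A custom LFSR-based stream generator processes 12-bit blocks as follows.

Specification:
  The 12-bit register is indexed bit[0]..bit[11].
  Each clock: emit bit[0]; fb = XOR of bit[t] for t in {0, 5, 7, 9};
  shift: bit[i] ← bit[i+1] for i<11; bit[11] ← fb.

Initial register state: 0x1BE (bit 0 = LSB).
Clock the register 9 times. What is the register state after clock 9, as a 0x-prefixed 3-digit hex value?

0x180

reg_0 = 0x1BE
clock 1: out=0, reg = 0x0DF
clock 2: out=1, reg = 0x06F
clock 3: out=1, reg = 0x037
clock 4: out=1, reg = 0x01B
clock 5: out=1, reg = 0x80D
clock 6: out=1, reg = 0xC06
clock 7: out=0, reg = 0x603
clock 8: out=1, reg = 0x301
clock 9: out=1, reg = 0x180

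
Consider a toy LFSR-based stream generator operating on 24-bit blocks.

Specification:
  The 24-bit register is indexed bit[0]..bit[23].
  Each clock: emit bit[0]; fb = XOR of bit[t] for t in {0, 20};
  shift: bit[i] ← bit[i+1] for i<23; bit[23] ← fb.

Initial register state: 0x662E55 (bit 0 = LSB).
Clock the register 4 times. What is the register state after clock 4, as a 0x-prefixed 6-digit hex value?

0x3662E5

reg_0 = 0x662E55
clock 1: out=1, reg = 0xB3172A
clock 2: out=0, reg = 0xD98B95
clock 3: out=1, reg = 0x6CC5CA
clock 4: out=0, reg = 0x3662E5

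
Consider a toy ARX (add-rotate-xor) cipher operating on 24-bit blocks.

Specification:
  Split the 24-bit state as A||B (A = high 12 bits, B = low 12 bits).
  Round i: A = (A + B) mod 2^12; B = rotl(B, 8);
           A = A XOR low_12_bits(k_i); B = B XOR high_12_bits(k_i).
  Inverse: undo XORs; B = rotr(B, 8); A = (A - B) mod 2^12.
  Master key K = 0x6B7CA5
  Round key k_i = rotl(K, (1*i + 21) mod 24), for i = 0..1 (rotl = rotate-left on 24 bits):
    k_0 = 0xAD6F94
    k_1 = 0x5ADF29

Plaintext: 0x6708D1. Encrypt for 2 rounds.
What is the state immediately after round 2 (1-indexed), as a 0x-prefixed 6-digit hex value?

s_0 = plaintext = 0x6708D1
s_1 = Round(s_0, k_0) = 0x0D5B5B
s_2 = Round(s_1, k_1) = 0x319E18

0x319E18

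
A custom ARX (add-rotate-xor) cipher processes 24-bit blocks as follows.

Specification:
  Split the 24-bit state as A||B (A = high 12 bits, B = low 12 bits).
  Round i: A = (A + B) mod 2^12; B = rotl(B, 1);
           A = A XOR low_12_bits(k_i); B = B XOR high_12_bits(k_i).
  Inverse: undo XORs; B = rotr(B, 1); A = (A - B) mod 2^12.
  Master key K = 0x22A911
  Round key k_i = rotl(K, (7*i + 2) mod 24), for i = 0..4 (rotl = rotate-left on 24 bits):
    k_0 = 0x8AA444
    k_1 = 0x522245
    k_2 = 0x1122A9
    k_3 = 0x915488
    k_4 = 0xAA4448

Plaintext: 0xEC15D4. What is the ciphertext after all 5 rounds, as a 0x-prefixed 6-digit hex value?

s_0 = plaintext = 0xEC15D4
s_1 = Round(s_0, k_0) = 0x0D1302
s_2 = Round(s_1, k_1) = 0x196326
s_3 = Round(s_2, k_2) = 0x61575E
s_4 = Round(s_3, k_3) = 0x9FB7A9
s_5 = Round(s_4, k_4) = 0x5EC5F6

0x5EC5F6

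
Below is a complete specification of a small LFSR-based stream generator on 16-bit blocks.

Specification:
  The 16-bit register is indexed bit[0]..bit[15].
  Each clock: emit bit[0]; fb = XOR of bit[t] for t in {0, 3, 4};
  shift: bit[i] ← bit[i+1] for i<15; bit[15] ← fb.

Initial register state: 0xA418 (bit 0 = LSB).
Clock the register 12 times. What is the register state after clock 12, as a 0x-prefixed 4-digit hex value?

reg_0 = 0xA418
clock 1: out=0, reg = 0x520C
clock 2: out=0, reg = 0xA906
clock 3: out=0, reg = 0x5483
clock 4: out=1, reg = 0xAA41
clock 5: out=1, reg = 0xD520
clock 6: out=0, reg = 0x6A90
clock 7: out=0, reg = 0xB548
clock 8: out=0, reg = 0xDAA4
clock 9: out=0, reg = 0x6D52
clock 10: out=0, reg = 0xB6A9
clock 11: out=1, reg = 0x5B54
clock 12: out=0, reg = 0xADAA

0xADAA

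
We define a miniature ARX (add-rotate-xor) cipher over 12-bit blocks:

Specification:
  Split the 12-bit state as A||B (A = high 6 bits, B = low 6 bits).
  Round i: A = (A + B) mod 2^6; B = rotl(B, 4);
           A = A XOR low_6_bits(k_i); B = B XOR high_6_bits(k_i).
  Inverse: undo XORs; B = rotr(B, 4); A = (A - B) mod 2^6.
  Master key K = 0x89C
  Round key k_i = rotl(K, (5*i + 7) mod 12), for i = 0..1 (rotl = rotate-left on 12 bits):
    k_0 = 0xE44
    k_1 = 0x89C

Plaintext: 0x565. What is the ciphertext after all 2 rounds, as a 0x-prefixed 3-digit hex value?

s_0 = plaintext = 0x565
s_1 = Round(s_0, k_0) = 0xFA0
s_2 = Round(s_1, k_1) = 0x0AA

0x0AA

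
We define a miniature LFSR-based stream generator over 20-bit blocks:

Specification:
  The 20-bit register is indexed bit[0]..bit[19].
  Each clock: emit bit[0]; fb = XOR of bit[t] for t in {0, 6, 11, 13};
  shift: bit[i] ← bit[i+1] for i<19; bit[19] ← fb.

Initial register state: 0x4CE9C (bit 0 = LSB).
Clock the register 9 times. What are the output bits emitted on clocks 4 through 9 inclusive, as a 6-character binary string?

reg_0 = 0x4CE9C
clock 1: out=0, reg = 0xA674E
clock 2: out=0, reg = 0x533A7
clock 3: out=1, reg = 0x299D3
clock 4: out=1, reg = 0x94CE9
clock 5: out=1, reg = 0xCA674
clock 6: out=0, reg = 0x6533A
clock 7: out=0, reg = 0x3299D
clock 8: out=1, reg = 0x994CE
clock 9: out=0, reg = 0xCCA67

110010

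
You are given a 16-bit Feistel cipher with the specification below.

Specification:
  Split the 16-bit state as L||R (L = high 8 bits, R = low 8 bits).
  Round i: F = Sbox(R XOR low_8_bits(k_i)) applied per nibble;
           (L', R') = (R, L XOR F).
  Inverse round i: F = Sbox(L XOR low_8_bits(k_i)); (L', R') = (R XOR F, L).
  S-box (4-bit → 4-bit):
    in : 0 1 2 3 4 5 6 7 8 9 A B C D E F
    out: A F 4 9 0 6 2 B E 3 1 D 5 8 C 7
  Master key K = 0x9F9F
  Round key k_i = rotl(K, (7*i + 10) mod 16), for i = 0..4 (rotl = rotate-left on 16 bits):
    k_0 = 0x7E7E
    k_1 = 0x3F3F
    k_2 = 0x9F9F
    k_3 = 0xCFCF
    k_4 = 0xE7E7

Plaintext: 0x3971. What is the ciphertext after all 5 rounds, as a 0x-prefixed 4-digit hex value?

s_0 = plaintext = 0x3971
s_1 = Round(s_0, k_0) = 0x719E
s_2 = Round(s_1, k_1) = 0x9E6E
s_3 = Round(s_2, k_2) = 0x6EE1
s_4 = Round(s_3, k_3) = 0xE122
s_5 = Round(s_4, k_4) = 0x22B7

0x22B7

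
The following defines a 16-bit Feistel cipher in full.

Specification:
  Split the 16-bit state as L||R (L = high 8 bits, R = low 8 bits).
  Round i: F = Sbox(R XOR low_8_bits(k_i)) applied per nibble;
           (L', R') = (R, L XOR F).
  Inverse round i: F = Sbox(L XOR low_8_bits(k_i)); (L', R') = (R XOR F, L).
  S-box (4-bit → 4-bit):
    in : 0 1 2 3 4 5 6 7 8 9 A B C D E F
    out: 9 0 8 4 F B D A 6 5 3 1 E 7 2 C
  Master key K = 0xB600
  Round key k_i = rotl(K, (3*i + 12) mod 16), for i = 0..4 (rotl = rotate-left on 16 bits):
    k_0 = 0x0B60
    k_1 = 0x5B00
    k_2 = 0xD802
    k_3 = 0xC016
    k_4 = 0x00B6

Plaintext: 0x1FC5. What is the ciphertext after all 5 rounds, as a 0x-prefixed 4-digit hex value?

0xA5D6

s_0 = plaintext = 0x1FC5
s_1 = Round(s_0, k_0) = 0xC524
s_2 = Round(s_1, k_1) = 0x244A
s_3 = Round(s_2, k_2) = 0x4AD2
s_4 = Round(s_3, k_3) = 0xD2A5
s_5 = Round(s_4, k_4) = 0xA5D6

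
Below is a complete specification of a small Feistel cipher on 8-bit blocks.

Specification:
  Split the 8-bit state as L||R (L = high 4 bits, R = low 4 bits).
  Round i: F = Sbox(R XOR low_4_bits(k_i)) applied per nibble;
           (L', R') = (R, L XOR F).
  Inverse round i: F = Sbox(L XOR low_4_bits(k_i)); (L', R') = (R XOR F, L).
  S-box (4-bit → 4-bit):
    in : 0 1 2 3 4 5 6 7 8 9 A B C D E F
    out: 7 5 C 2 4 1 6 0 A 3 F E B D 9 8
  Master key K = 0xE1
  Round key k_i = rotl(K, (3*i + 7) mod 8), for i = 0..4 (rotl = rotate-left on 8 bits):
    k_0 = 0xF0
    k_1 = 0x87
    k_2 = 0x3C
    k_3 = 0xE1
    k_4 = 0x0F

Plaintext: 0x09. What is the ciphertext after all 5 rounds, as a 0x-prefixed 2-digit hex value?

s_0 = plaintext = 0x09
s_1 = Round(s_0, k_0) = 0x93
s_2 = Round(s_1, k_1) = 0x3D
s_3 = Round(s_2, k_2) = 0xD6
s_4 = Round(s_3, k_3) = 0x6D
s_5 = Round(s_4, k_4) = 0xDA

0xDA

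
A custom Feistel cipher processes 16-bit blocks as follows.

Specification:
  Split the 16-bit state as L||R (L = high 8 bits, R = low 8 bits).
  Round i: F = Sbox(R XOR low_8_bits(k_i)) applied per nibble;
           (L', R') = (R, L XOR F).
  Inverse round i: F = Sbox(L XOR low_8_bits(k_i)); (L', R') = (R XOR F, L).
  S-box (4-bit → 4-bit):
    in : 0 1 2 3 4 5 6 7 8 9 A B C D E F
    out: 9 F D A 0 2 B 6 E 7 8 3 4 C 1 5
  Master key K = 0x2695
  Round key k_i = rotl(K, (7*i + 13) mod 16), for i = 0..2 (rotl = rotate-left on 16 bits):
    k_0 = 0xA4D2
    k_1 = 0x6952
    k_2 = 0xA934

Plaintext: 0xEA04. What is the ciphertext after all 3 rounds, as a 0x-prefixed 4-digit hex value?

0x6E09

s_0 = plaintext = 0xEA04
s_1 = Round(s_0, k_0) = 0x0421
s_2 = Round(s_1, k_1) = 0x216E
s_3 = Round(s_2, k_2) = 0x6E09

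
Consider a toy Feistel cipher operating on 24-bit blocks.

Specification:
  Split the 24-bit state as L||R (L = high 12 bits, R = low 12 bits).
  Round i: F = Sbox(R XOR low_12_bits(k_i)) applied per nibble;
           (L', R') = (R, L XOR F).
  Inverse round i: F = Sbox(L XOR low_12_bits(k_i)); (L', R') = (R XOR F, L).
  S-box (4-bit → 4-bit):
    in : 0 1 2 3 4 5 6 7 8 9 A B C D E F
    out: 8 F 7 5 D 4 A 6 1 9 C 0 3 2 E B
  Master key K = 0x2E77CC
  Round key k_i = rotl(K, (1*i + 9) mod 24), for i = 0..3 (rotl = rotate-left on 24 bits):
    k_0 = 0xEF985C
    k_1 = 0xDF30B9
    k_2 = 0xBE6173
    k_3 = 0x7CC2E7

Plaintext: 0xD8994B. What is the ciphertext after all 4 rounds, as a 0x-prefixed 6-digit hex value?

0x9F8E8A

s_0 = plaintext = 0xD8994B
s_1 = Round(s_0, k_0) = 0x94B27F
s_2 = Round(s_1, k_1) = 0x27FE71
s_3 = Round(s_2, k_2) = 0xE719F8
s_4 = Round(s_3, k_3) = 0x9F8E8A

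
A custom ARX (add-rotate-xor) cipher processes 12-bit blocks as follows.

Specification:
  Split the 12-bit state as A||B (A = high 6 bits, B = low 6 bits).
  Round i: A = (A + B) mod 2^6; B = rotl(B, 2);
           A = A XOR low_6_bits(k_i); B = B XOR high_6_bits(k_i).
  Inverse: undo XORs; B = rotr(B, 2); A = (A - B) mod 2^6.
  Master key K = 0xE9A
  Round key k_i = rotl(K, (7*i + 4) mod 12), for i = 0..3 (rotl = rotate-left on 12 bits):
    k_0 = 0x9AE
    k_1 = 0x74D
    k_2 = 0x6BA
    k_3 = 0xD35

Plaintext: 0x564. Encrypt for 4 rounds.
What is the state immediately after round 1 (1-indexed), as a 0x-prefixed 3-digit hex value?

s_0 = plaintext = 0x564
s_1 = Round(s_0, k_0) = 0x5F4
s_2 = Round(s_1, k_1) = 0x18E
s_3 = Round(s_2, k_2) = 0xBA2
s_4 = Round(s_3, k_3) = 0x97E

0x5F4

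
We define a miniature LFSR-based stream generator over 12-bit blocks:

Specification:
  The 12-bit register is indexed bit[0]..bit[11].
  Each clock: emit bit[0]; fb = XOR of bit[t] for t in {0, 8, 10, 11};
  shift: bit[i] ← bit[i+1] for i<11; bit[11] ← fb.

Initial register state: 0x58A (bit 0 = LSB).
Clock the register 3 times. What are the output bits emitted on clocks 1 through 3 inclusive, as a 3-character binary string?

reg_0 = 0x58A
clock 1: out=0, reg = 0x2C5
clock 2: out=1, reg = 0x962
clock 3: out=0, reg = 0x4B1

010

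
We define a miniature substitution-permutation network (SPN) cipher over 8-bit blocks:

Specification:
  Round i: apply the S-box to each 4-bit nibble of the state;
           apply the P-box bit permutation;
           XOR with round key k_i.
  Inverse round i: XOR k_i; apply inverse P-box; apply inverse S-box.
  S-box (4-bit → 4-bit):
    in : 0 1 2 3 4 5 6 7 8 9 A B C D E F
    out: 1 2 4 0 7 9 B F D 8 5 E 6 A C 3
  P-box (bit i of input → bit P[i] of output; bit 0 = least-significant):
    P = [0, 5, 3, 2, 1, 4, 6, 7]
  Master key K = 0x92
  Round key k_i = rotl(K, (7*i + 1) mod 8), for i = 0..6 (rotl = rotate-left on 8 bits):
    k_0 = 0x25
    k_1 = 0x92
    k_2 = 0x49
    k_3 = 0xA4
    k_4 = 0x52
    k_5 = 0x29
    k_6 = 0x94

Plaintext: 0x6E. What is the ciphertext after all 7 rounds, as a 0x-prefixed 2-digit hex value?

0x1A

s_0 = plaintext = 0x6E
s_1 = Round(s_0, k_0) = 0xBB
s_2 = Round(s_1, k_1) = 0x6E
s_3 = Round(s_2, k_2) = 0xD7
s_4 = Round(s_3, k_3) = 0x19
s_5 = Round(s_4, k_4) = 0x46
s_6 = Round(s_5, k_5) = 0x5E
s_7 = Round(s_6, k_6) = 0x1A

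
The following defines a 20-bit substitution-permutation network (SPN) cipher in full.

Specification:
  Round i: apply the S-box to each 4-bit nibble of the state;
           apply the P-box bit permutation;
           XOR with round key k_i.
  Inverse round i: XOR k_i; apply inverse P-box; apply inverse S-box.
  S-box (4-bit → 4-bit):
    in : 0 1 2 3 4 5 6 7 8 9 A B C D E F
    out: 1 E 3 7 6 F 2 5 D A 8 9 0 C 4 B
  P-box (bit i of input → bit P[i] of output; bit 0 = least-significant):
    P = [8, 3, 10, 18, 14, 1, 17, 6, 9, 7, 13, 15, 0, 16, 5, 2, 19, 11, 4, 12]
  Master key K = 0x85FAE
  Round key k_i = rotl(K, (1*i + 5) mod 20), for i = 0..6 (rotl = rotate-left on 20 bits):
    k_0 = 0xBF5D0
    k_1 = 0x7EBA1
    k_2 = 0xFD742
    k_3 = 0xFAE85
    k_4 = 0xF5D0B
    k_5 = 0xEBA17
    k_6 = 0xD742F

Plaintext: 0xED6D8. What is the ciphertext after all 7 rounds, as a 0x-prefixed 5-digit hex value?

0x14EFC

s_0 = plaintext = 0xED6D8
s_1 = Round(s_0, k_0) = 0xDF024
s_2 = Round(s_1, k_1) = 0x6BDBE
s_3 = Round(s_2, k_2) = 0xF3B07
s_4 = Round(s_3, k_3) = 0x671A4
s_5 = Round(s_4, k_4) = 0xFF1E2
s_6 = Round(s_5, k_5) = 0x5039A
s_7 = Round(s_6, k_6) = 0x14EFC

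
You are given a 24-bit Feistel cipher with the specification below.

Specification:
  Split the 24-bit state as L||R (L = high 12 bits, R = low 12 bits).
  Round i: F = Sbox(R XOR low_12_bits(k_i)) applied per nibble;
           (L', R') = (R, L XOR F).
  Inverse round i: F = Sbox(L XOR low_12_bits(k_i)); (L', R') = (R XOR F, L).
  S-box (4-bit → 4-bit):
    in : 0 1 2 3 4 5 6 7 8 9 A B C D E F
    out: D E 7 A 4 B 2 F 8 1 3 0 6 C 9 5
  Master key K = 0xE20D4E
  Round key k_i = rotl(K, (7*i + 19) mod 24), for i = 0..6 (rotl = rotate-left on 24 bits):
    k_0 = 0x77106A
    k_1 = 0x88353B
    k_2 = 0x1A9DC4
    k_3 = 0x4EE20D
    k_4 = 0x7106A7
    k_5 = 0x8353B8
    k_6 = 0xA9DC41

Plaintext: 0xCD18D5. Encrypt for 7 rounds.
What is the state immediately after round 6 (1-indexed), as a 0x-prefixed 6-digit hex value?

s_0 = plaintext = 0xCD18D5
s_1 = Round(s_0, k_0) = 0x8D54D4
s_2 = Round(s_1, k_1) = 0x4D4640
s_3 = Round(s_2, k_2) = 0x640450
s_4 = Round(s_3, k_3) = 0x4504FC
s_5 = Round(s_4, k_4) = 0x4FC3E0
s_6 = Round(s_5, k_5) = 0x3E0944
s_7 = Round(s_6, k_6) = 0x94483B

0x3E0944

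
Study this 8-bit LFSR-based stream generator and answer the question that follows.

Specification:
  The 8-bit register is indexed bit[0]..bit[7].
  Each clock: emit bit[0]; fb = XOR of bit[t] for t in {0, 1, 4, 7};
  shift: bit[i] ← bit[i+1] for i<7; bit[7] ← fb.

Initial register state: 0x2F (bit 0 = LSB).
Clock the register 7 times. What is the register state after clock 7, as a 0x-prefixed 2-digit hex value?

reg_0 = 0x2F
clock 1: out=1, reg = 0x17
clock 2: out=1, reg = 0x8B
clock 3: out=1, reg = 0xC5
clock 4: out=1, reg = 0x62
clock 5: out=0, reg = 0xB1
clock 6: out=1, reg = 0xD8
clock 7: out=0, reg = 0x6C

0x6C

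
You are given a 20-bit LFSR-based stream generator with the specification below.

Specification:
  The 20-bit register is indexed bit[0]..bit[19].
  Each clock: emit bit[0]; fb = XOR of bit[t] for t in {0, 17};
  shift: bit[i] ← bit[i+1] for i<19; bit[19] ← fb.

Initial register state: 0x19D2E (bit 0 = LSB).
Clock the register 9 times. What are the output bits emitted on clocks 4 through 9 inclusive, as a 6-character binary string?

reg_0 = 0x19D2E
clock 1: out=0, reg = 0x0CE97
clock 2: out=1, reg = 0x8674B
clock 3: out=1, reg = 0xC33A5
clock 4: out=1, reg = 0xE19D2
clock 5: out=0, reg = 0xF0CE9
clock 6: out=1, reg = 0x78674
clock 7: out=0, reg = 0xBC33A
clock 8: out=0, reg = 0xDE19D
clock 9: out=1, reg = 0xEF0CE

101001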